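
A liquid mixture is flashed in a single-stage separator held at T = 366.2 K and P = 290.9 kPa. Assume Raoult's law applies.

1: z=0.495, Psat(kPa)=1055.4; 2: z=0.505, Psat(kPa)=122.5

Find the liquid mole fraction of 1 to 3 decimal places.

Raoult's law: Kᵢ = Pᵢˢᵃᵗ/P = Pᵢˢᵃᵗ/290.9.
  K_1 = 1055.4/290.9 = 3.62805, K_2 = 122.5/290.9 = 0.42111
Binary case is linear: z₁(K₁−1)(1+ψ(K₂−1)) + z₂(K₂−1)(1+ψ(K₁−1)) = 0
⇒ ψ = [z₁(K₁−1)+z₂(K₂−1)] / [−(K₁−1)(K₂−1)] = 1.0085/1.5214 = 0.663
Compositions from xᵢ = zᵢ/(1+ψ(Kᵢ−1)), yᵢ = Kᵢxᵢ:
  1: x = 0.181, y = 0.655
  2: x = 0.819, y = 0.345

x_1 = 0.181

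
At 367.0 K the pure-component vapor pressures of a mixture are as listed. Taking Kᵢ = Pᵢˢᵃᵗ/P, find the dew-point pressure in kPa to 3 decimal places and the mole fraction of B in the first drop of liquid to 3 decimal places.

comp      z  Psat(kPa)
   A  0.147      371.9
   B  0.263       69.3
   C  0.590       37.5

Pdew = 50.191 kPa, x_B = 0.190

At the dew point ψ → 1, so Σzᵢ/Kᵢ = 1 with Kᵢ = Pᵢˢᵃᵗ/P ⇒ 1/P = Σzᵢ/Pᵢˢᵃᵗ.
1/P = 0.147/371.9 + 0.263/69.3 + 0.590/37.5 = 0.019924 ⇒ P = 50.191 kPa
xᵢ = zᵢP/Pᵢˢᵃᵗ ⇒ x_B = 0.263·50.191/69.3 = 0.190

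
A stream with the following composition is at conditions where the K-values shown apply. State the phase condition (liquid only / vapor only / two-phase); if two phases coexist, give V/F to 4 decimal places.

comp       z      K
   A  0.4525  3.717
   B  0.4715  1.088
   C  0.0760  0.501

ΣzᵢKᵢ = 2.2330; Σzᵢ/Kᵢ = 0.7068.
Since Σzᵢ/Kᵢ < 1 the mixture is above its dew point — single vapor phase.

vapor only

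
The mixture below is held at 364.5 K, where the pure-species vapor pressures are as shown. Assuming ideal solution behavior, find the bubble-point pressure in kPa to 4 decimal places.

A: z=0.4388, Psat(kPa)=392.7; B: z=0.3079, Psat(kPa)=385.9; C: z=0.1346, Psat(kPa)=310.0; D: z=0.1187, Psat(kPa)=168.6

Pbub = 352.8742 kPa

At the bubble point ψ → 0, so ΣzᵢKᵢ = 1 with Kᵢ = Pᵢˢᵃᵗ/P ⇒ P = ΣzᵢPᵢˢᵃᵗ.
P = 0.4388·392.7 + 0.3079·385.9 + 0.1346·310.0 + 0.1187·168.6 = 352.8742 kPa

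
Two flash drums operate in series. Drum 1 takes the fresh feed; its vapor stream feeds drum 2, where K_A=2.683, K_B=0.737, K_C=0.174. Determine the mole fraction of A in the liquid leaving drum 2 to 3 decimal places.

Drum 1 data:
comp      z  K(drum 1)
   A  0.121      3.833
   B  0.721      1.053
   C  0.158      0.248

x_A (drum 2) = 0.155

Drum 1:
Material balance + equilibrium reduce to Σ zᵢ(Kᵢ−1)/(1+ψ₁(Kᵢ−1)) = 0.
g(0) = ΣzᵢKᵢ − 1 = 0.262 and g(1) = 1 − Σzᵢ/Kᵢ = -0.353, so a root lies in (0, 1).
Iterate (Newton) starting at ψ₁ = 0.5:
  ψ₁ = 0.500: g = -0.0113, g' = -0.398 → ψ₁ = 0.472
  ψ₁ = 0.472: g = -0.0001, g' = -0.394 → ψ₁ = 0.471
Converged at ψ₁ = 0.471.
Drum-1 compositions:
  A: x = 0.052, y = 0.199
  B: x = 0.703, y = 0.741
  C: x = 0.245, y = 0.061
Drum-2 feed = drum-1 vapor: z₂ = (0.1986, 0.7407, 0.0607).
Drum 2:
Rachford–Rice: g(ψ₂) = Σ zᵢ(Kᵢ−1)/(1+ψ₂(Kᵢ−1)) = 0.
g(0) = ΣzᵢKᵢ − 1 = 0.089 and g(1) = 1 − Σzᵢ/Kᵢ = -0.428, so a root lies in (0, 1).
Iterate (Newton) starting at ψ₂ = 0.62:
  ψ₂ = 0.620: g = -0.1720, g' = -0.382 → ψ₂ = 0.170
  ψ₂ = 0.170: g = -0.0022, g' = -0.453 → ψ₂ = 0.165
Converged at ψ₂ = 0.165.
  A: x = 0.155, y = 0.417
  B: x = 0.774, y = 0.571
  C: x = 0.070, y = 0.012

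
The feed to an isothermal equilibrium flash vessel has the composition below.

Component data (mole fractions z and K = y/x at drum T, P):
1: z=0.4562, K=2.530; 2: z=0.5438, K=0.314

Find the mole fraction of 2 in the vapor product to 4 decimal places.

y_2 = 0.2168

Let β = V/F and solve Σ zᵢ(Kᵢ−1)/(1+β(Kᵢ−1)) = 0.
Check two-phase: ΣzᵢKᵢ = 1.3249 > 1 and Σzᵢ/Kᵢ = 1.9122 > 1, so g(0) = 0.3249 > 0 and g(1) = -0.9122 < 0.
Newton–Raphson from β = 0.5:
  β = 0.5000: g = -0.17234, g' = -0.9357 → β = 0.3158
  β = 0.3158: g = -0.00562, g' = -0.9025 → β = 0.3096
Converged at β = 0.3096.
Compositions from xᵢ = zᵢ/(1+β(Kᵢ−1)), yᵢ = Kᵢxᵢ:
  1: x = 0.3096, y = 0.7832
  2: x = 0.6904, y = 0.2168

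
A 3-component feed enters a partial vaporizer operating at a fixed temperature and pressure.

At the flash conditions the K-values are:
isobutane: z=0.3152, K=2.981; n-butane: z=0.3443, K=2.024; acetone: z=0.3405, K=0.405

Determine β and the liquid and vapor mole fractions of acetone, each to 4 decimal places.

Rachford–Rice: g(β) = Σ zᵢ(Kᵢ−1)/(1+β(Kᵢ−1)) = 0.
Check two-phase: ΣzᵢKᵢ = 1.7744 > 1 and Σzᵢ/Kᵢ = 1.1166 > 1, so g(0) = 0.7744 > 0 and g(1) = -0.1166 < 0.
Iterate (Newton) starting at β = 0.48:
  β = 0.4800: g = 0.27285, g' = -0.7235 → β = 0.8571
  β = 0.8571: g = 0.00574, g' = -0.7744 → β = 0.8645
Converged at β = 0.8645.
Compositions from xᵢ = zᵢ/(1+β(Kᵢ−1)), yᵢ = Kᵢxᵢ:
  isobutane: x = 0.1162, y = 0.3464
  n-butane: x = 0.1826, y = 0.3696
  acetone: x = 0.7012, y = 0.2840

β = 0.8645, x_acetone = 0.7012, y_acetone = 0.2840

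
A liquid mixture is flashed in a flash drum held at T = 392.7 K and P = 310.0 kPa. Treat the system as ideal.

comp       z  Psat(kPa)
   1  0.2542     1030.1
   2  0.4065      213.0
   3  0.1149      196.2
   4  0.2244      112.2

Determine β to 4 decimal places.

Raoult's law: Kᵢ = Pᵢˢᵃᵗ/P = Pᵢˢᵃᵗ/310.0.
  K_1 = 1030.1/310.0 = 3.322903, K_2 = 213.0/310.0 = 0.687097, K_3 = 196.2/310.0 = 0.632903, K_4 = 112.2/310.0 = 0.361935
Rachford–Rice: g(β) = Σ zᵢ(Kᵢ−1)/(1+β(Kᵢ−1)) = 0.
g(0) = ΣzᵢKᵢ − 1 = 0.2779 and g(1) = 1 − Σzᵢ/Kᵢ = -0.4697, so a root lies in (0, 1).
Newton–Raphson from β = 0.58:
  β = 0.5800: g = -0.18473, g' = -0.5636 → β = 0.2522
  β = 0.2522: g = 0.01711, g' = -0.7408 → β = 0.2753
  β = 0.2753: g = 0.00035, g' = -0.7115 → β = 0.2758
Converged at β = 0.2758.

β = 0.2758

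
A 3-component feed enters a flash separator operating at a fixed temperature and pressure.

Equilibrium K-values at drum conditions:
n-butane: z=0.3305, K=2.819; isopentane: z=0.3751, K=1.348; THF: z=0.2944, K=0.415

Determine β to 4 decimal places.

Let β = V/F and solve Σ zᵢ(Kᵢ−1)/(1+β(Kᵢ−1)) = 0.
g(0) = ΣzᵢKᵢ − 1 = 0.5595 and g(1) = 1 − Σzᵢ/Kᵢ = -0.1049, so a root lies in (0, 1).
Iterate (Newton) starting at β = 0.44:
  β = 0.4400: g = 0.21520, g' = -0.5542 → β = 0.8283
  β = 0.8283: g = 0.00704, g' = -0.5806 → β = 0.8404
  β = 0.8404: g = -0.00004, g' = -0.5881 → β = 0.8403
Converged at β = 0.8403.

β = 0.8403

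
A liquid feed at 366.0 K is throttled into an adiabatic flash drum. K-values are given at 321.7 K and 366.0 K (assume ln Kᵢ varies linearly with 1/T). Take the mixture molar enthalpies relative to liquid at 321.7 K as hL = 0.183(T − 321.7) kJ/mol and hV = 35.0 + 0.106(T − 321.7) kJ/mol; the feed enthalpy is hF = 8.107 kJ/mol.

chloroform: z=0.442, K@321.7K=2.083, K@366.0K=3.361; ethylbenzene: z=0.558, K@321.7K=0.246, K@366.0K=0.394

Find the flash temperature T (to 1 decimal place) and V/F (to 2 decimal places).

Adiabatic flash: solve Rachford–Rice at each trial T, then check hF = ψ·hV(T) + (1−ψ)·hL(T).
  T = 321.7 K: K = (2.083, 0.246), RR gives ψ = 0.071, H_out = 2.484 kJ/mol
  T = 366.0 K: K = (3.361, 0.394), RR gives ψ = 0.493, H_out = 23.681 kJ/mol
  T = 343.9 K: K = (2.688, 0.316), RR gives ψ = 0.316, H_out = 14.581 kJ/mol
  T = 332.8 K: K = (2.377, 0.280), RR gives ψ = 0.209, H_out = 9.154 kJ/mol
  T = 327.2 K: K = (2.226, 0.263), RR gives ψ = 0.144, H_out = 5.997 kJ/mol
  T = 330.0 K: K = (2.301, 0.271), RR gives ψ = 0.178, H_out = 7.620 kJ/mol
  T = 331.4 K: K = (2.338, 0.276), RR gives ψ = 0.193, H_out = 8.398 kJ/mol
Linear interpolation between T = 330.0 (H_out = 7.620) and T = 331.4 (H_out = 8.398) on hF = 8.107 gives T ≈ 330.9 K, at which ψ = 0.19.

T = 330.9 K, V/F = 0.19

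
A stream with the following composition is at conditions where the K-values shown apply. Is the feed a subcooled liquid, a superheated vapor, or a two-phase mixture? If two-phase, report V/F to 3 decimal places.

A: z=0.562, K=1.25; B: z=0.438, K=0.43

ΣzᵢKᵢ = 0.891; Σzᵢ/Kᵢ = 1.468.
Since ΣzᵢKᵢ < 1 the mixture is below its bubble point — single liquid phase.

subcooled liquid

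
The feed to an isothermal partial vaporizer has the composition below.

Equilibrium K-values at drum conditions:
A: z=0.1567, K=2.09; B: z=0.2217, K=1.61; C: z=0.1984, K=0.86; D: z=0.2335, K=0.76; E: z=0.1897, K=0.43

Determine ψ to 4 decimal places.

Rachford–Rice: g(ψ) = Σ zᵢ(Kᵢ−1)/(1+ψ(Kᵢ−1)) = 0.
g(0) = ΣzᵢKᵢ − 1 = 0.1141 and g(1) = 1 − Σzᵢ/Kᵢ = -0.1918, so a root lies in (0, 1).
Iterate (Newton) starting at ψ = 0.5:
  ψ = 0.5000: g = -0.03060, g' = -0.2689 → ψ = 0.3862
  ψ = 0.3862: g = -0.00012, g' = -0.2683 → ψ = 0.3857
Converged at ψ = 0.3857.

ψ = 0.3857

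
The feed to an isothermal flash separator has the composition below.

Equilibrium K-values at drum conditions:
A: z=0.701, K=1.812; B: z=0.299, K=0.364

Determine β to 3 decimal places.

β = 0.734

Rachford–Rice: g(β) = Σ zᵢ(Kᵢ−1)/(1+β(Kᵢ−1)) = 0.
Check two-phase: ΣzᵢKᵢ = 1.379 > 1 and Σzᵢ/Kᵢ = 1.208 > 1, so g(0) = 0.379 > 0 and g(1) = -0.208 < 0.
Binary case is linear: z₁(K₁−1)(1+β(K₂−1)) + z₂(K₂−1)(1+β(K₁−1)) = 0
⇒ β = [z₁(K₁−1)+z₂(K₂−1)] / [−(K₁−1)(K₂−1)] = 0.3790/0.5164 = 0.734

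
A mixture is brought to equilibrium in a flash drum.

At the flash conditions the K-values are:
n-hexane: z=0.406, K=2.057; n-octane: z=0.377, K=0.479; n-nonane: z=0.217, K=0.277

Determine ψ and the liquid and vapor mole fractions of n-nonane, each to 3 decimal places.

ψ = 0.119, x_n-nonane = 0.237, y_n-nonane = 0.066

Iterate (Newton) starting at ψ = 0.58:
  ψ = 0.580: g = -0.2856, g' = -0.721 → ψ = 0.184
  ψ = 0.184: g = -0.0388, g' = -0.594 → ψ = 0.118
  ψ = 0.118: g = 0.0005, g' = -0.610 → ψ = 0.119
Converged at ψ = 0.119.
Compositions from xᵢ = zᵢ/(1+ψ(Kᵢ−1)), yᵢ = Kᵢxᵢ:
  n-hexane: x = 0.361, y = 0.742
  n-octane: x = 0.402, y = 0.193
  n-nonane: x = 0.237, y = 0.066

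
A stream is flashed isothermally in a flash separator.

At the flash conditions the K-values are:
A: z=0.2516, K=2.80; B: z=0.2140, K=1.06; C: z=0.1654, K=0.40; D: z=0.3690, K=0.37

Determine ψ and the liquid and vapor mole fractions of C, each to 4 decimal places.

ψ = 0.1547, x_C = 0.1823, y_C = 0.0729

Let ψ = V/F and solve Σ zᵢ(Kᵢ−1)/(1+ψ(Kᵢ−1)) = 0.
g(0) = ΣzᵢKᵢ − 1 = 0.1340 and g(1) = 1 − Σzᵢ/Kᵢ = -0.7025, so a root lies in (0, 1).
Newton–Raphson from ψ = 0.5:
  ψ = 0.5000: g = -0.23032, g' = -0.6602 → ψ = 0.1511
  ψ = 0.1511: g = 0.00269, g' = -0.7555 → ψ = 0.1547
Converged at ψ = 0.1547.
Compositions from xᵢ = zᵢ/(1+ψ(Kᵢ−1)), yᵢ = Kᵢxᵢ:
  A: x = 0.1968, y = 0.5510
  B: x = 0.2120, y = 0.2248
  C: x = 0.1823, y = 0.0729
  D: x = 0.4088, y = 0.1513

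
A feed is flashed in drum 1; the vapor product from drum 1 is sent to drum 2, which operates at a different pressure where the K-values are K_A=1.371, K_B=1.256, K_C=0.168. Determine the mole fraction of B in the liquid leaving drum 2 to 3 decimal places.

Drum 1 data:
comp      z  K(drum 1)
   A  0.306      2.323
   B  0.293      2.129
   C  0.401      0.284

Drum 1:
Material balance + equilibrium reduce to Σ zᵢ(Kᵢ−1)/(1+ψ₁(Kᵢ−1)) = 0.
Feasibility: ΣzᵢKᵢ = 1.449, Σzᵢ/Kᵢ = 1.681 — both > 1, two phases present.
Iterate (Newton) starting at ψ₁ = 0.49:
  ψ₁ = 0.490: g = 0.0163, g' = -0.840 → ψ₁ = 0.509
Converged at ψ₁ = 0.509.
Drum-1 compositions:
  A: x = 0.183, y = 0.425
  B: x = 0.186, y = 0.396
  C: x = 0.631, y = 0.179
Drum-2 feed = drum-1 vapor: z₂ = (0.4247, 0.3961, 0.1792).
Drum 2:
Let ψ₂ = V/F and solve Σ zᵢ(Kᵢ−1)/(1+ψ₂(Kᵢ−1)) = 0.
Feasibility: ΣzᵢKᵢ = 1.110, Σzᵢ/Kᵢ = 1.692 — both > 1, two phases present.
Newton–Raphson from ψ₂ = 0.56:
  ψ₂ = 0.560: g = -0.0601, g' = -0.495 → ψ₂ = 0.439
  ψ₂ = 0.439: g = -0.0081, g' = -0.372 → ψ₂ = 0.417
  ψ₂ = 0.417: g = -0.0002, g' = -0.356 → ψ₂ = 0.416
Converged at ψ₂ = 0.416.
  A: x = 0.368, y = 0.504
  B: x = 0.358, y = 0.450
  C: x = 0.274, y = 0.046

x_B (drum 2) = 0.358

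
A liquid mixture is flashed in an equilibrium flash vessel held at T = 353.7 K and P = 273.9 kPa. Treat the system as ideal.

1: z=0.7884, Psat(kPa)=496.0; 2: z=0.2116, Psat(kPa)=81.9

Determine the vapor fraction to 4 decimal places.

Raoult's law: Kᵢ = Pᵢˢᵃᵗ/P = Pᵢˢᵃᵗ/273.9.
  K_1 = 496.0/273.9 = 1.810880, K_2 = 81.9/273.9 = 0.299014
Material balance + equilibrium reduce to Σ zᵢ(Kᵢ−1)/(1+ψ(Kᵢ−1)) = 0.
Feasibility: ΣzᵢKᵢ = 1.4910, Σzᵢ/Kᵢ = 1.1430 — both > 1, two phases present.
Newton iteration, ψ⁰ = 0.46:
  ψ = 0.4600: g = 0.24670, g' = -0.5015 → ψ = 0.9519
  ψ = 0.9519: g = -0.08503, g' = -1.1044 → ψ = 0.8749
  ψ = 0.8749: g = -0.00963, g' = -0.8728 → ψ = 0.8639
  ψ = 0.8639: g = -0.00014, g' = -0.8477 → ψ = 0.8638
Converged at ψ = 0.8638.

ψ = 0.8638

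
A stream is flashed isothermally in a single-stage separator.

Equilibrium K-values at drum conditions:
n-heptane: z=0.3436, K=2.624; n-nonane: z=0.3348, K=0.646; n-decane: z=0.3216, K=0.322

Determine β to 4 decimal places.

β = 0.2560

Rachford–Rice: g(β) = Σ zᵢ(Kᵢ−1)/(1+β(Kᵢ−1)) = 0.
Feasibility: ΣzᵢKᵢ = 1.2214, Σzᵢ/Kᵢ = 1.6480 — both > 1, two phases present.
Newton–Raphson from β = 0.54:
  β = 0.5400: g = -0.19322, g' = -0.6893 → β = 0.2597
  β = 0.2597: g = -0.00267, g' = -0.7170 → β = 0.2560
Converged at β = 0.2560.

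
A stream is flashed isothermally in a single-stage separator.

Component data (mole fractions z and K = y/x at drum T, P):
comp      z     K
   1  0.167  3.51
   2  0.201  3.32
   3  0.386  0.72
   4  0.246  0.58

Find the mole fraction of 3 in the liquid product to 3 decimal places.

Let β = V/F and solve Σ zᵢ(Kᵢ−1)/(1+β(Kᵢ−1)) = 0.
Feasibility: ΣzᵢKᵢ = 1.674, Σzᵢ/Kᵢ = 1.068 — both > 1, two phases present.
Iterate (Newton) starting at β = 0.42:
  β = 0.420: g = 0.1923, g' = -0.630 → β = 0.725
  β = 0.725: g = 0.0382, g' = -0.420 → β = 0.816
  β = 0.816: g = 0.0013, g' = -0.394 → β = 0.820
Converged at β = 0.820.
Compositions from xᵢ = zᵢ/(1+β(Kᵢ−1)), yᵢ = Kᵢxᵢ:
  1: x = 0.055, y = 0.192
  2: x = 0.069, y = 0.230
  3: x = 0.501, y = 0.361
  4: x = 0.375, y = 0.218

x_3 = 0.501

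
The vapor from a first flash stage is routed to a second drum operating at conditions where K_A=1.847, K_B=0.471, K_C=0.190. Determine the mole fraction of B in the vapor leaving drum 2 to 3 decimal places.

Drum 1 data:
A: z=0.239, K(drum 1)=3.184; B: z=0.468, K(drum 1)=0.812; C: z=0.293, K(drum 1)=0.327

y_B (drum 2) = 0.211

Drum 1:
Let ψ₁ = V/F and solve Σ zᵢ(Kᵢ−1)/(1+ψ₁(Kᵢ−1)) = 0.
g(0) = ΣzᵢKᵢ − 1 = 0.237 and g(1) = 1 − Σzᵢ/Kᵢ = -0.547, so a root lies in (0, 1).
Newton iteration, ψ₁⁰ = 0.5:
  ψ₁ = 0.500: g = -0.1448, g' = -0.582 → ψ₁ = 0.251
  ψ₁ = 0.251: g = 0.0074, g' = -0.686 → ψ₁ = 0.262
Converged at ψ₁ = 0.262.
Drum-1 compositions:
  A: x = 0.152, y = 0.484
  B: x = 0.492, y = 0.400
  C: x = 0.356, y = 0.116
Drum-2 feed = drum-1 vapor: z₂ = (0.4840, 0.3997, 0.1163).
Drum 2:
Let ψ₂ = V/F and solve Σ zᵢ(Kᵢ−1)/(1+ψ₂(Kᵢ−1)) = 0.
g(0) = ΣzᵢKᵢ − 1 = 0.104 and g(1) = 1 − Σzᵢ/Kᵢ = -0.723, so a root lies in (0, 1).
Iterate (Newton) starting at ψ₂ = 0.5:
  ψ₂ = 0.500: g = -0.1579, g' = -0.594 → ψ₂ = 0.234
  ψ₂ = 0.234: g = -0.0155, g' = -0.504 → ψ₂ = 0.203
Converged at ψ₂ = 0.203.
  A: x = 0.413, y = 0.763
  B: x = 0.448, y = 0.211
  C: x = 0.139, y = 0.026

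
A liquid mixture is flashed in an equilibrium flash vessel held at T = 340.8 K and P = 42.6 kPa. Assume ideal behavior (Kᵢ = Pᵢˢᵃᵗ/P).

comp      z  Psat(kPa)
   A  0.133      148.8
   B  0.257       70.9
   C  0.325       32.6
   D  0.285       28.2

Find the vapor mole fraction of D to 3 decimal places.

Raoult's law: Kᵢ = Pᵢˢᵃᵗ/P = Pᵢˢᵃᵗ/42.6.
  K_A = 148.8/42.6 = 3.49296, K_B = 70.9/42.6 = 1.66432, K_C = 32.6/42.6 = 0.76526, K_D = 28.2/42.6 = 0.66197
Iterate (Newton) starting at ψ = 0.5:
  ψ = 0.500: g = 0.0734, g' = -0.298 → ψ = 0.746
  ψ = 0.746: g = 0.0087, g' = -0.236 → ψ = 0.783
  ψ = 0.783: g = 0.0001, g' = -0.231 → ψ = 0.784
Converged at ψ = 0.784.
Compositions from xᵢ = zᵢ/(1+ψ(Kᵢ−1)), yᵢ = Kᵢxᵢ:
  A: x = 0.045, y = 0.157
  B: x = 0.169, y = 0.281
  C: x = 0.398, y = 0.305
  D: x = 0.388, y = 0.257

y_D = 0.257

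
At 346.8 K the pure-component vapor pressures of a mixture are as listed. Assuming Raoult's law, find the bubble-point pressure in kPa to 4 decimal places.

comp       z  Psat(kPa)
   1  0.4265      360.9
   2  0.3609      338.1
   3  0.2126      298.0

Pbub = 339.2989 kPa

At the bubble point ψ → 0, so ΣzᵢKᵢ = 1 with Kᵢ = Pᵢˢᵃᵗ/P ⇒ P = ΣzᵢPᵢˢᵃᵗ.
P = 0.4265·360.9 + 0.3609·338.1 + 0.2126·298.0 = 339.2989 kPa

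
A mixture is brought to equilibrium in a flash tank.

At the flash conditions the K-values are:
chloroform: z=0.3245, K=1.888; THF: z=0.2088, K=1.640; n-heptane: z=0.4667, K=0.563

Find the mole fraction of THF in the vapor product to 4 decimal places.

y_THF = 0.2445

Rachford–Rice: g(V/F) = Σ zᵢ(Kᵢ−1)/(1+V/F(Kᵢ−1)) = 0.
Feasibility: ΣzᵢKᵢ = 1.2178, Σzᵢ/Kᵢ = 1.1281 — both > 1, two phases present.
Newton iteration, V/F⁰ = 0.5:
  V/F = 0.5000: g = 0.03982, g' = -0.3177 → V/F = 0.6253
  V/F = 0.6253: g = 0.00007, g' = -0.3182 → V/F = 0.6256
Converged at V/F = 0.6256.
Compositions from xᵢ = zᵢ/(1+V/F(Kᵢ−1)), yᵢ = Kᵢxᵢ:
  chloroform: x = 0.2086, y = 0.3939
  THF: x = 0.1491, y = 0.2445
  n-heptane: x = 0.6423, y = 0.3616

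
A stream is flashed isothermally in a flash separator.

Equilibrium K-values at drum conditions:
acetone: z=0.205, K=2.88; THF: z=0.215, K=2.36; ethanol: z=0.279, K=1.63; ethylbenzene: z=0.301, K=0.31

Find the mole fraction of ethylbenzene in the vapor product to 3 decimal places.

y_ethylbenzene = 0.191

Let ψ = V/F and solve Σ zᵢ(Kᵢ−1)/(1+ψ(Kᵢ−1)) = 0.
Check two-phase: ΣzᵢKᵢ = 1.646 > 1 and Σzᵢ/Kᵢ = 1.304 > 1, so g(0) = 0.646 > 0 and g(1) = -0.304 < 0.
Iterate (Newton) starting at ψ = 0.65:
  ψ = 0.650: g = 0.0768, g' = -0.786 → ψ = 0.748
  ψ = 0.748: g = -0.0044, g' = -0.886 → ψ = 0.743
Converged at ψ = 0.743.
Compositions from xᵢ = zᵢ/(1+ψ(Kᵢ−1)), yᵢ = Kᵢxᵢ:
  acetone: x = 0.086, y = 0.246
  THF: x = 0.107, y = 0.252
  ethanol: x = 0.190, y = 0.310
  ethylbenzene: x = 0.617, y = 0.191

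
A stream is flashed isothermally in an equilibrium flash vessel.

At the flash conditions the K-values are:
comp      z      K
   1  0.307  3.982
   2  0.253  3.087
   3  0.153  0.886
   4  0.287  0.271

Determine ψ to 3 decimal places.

ψ = 0.757

Let ψ = V/F and solve Σ zᵢ(Kᵢ−1)/(1+ψ(Kᵢ−1)) = 0.
Check two-phase: ΣzᵢKᵢ = 2.217 > 1 and Σzᵢ/Kᵢ = 1.391 > 1, so g(0) = 1.217 > 0 and g(1) = -0.391 < 0.
Newton iteration, ψ⁰ = 0.5:
  ψ = 0.500: g = 0.2782, g' = -1.084 → ψ = 0.757
Converged at ψ = 0.757.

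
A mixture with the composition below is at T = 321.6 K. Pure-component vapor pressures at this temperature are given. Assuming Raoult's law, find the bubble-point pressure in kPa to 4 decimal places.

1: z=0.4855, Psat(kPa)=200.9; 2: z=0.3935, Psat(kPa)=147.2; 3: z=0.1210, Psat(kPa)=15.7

Pbub = 157.3598 kPa

At the bubble point ψ → 0, so ΣzᵢKᵢ = 1 with Kᵢ = Pᵢˢᵃᵗ/P ⇒ P = ΣzᵢPᵢˢᵃᵗ.
P = 0.4855·200.9 + 0.3935·147.2 + 0.1210·15.7 = 157.3598 kPa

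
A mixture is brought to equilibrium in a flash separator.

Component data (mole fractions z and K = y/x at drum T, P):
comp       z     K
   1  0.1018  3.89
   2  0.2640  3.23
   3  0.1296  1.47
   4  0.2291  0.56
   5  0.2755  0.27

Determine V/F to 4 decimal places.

Newton–Raphson from V/F = 0.5:
  V/F = 0.5000: g = 0.00205, g' = -0.8915 → V/F = 0.5023
Converged at V/F = 0.5023.

V/F = 0.5023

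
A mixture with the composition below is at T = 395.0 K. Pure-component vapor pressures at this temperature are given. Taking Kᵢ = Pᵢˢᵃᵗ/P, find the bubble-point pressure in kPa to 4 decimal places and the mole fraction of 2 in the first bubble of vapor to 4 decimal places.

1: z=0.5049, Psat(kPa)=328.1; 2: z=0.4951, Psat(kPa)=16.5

At the bubble point ψ → 0, so ΣzᵢKᵢ = 1 with Kᵢ = Pᵢˢᵃᵗ/P ⇒ P = ΣzᵢPᵢˢᵃᵗ.
P = 0.5049·328.1 + 0.4951·16.5 = 173.8268 kPa
yᵢ = zᵢPᵢˢᵃᵗ/P ⇒ y_2 = 0.4951·16.5/173.8268 = 0.0470

Pbub = 173.8268 kPa, y_2 = 0.0470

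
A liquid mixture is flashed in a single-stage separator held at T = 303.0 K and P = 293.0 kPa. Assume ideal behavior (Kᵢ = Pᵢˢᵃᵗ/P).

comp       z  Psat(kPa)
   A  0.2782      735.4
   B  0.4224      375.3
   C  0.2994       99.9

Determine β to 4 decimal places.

β = 0.5920

Raoult's law: Kᵢ = Pᵢˢᵃᵗ/P = Pᵢˢᵃᵗ/293.0.
  K_A = 735.4/293.0 = 2.509898, K_B = 375.3/293.0 = 1.280887, K_C = 99.9/293.0 = 0.340956
Iterate (Newton) starting at β = 0.36:
  β = 0.3600: g = 0.12119, g' = -0.5172 → β = 0.5943
  β = 0.5943: g = -0.00130, g' = -0.5521 → β = 0.5920
Converged at β = 0.5920.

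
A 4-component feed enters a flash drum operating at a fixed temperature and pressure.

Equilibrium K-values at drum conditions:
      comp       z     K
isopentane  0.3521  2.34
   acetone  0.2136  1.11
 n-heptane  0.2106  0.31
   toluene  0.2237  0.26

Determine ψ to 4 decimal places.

Material balance + equilibrium reduce to Σ zᵢ(Kᵢ−1)/(1+ψ(Kᵢ−1)) = 0.
g(0) = ΣzᵢKᵢ − 1 = 0.1845 and g(1) = 1 − Σzᵢ/Kᵢ = -0.8826, so a root lies in (0, 1).
Newton–Raphson from ψ = 0.5:
  ψ = 0.5000: g = -0.17982, g' = -0.7714 → ψ = 0.2669
  ψ = 0.2669: g = -0.01403, g' = -0.6863 → ψ = 0.2464
  ψ = 0.2464: g = 0.00002, g' = -0.6885 → ψ = 0.2465
Converged at ψ = 0.2465.

ψ = 0.2465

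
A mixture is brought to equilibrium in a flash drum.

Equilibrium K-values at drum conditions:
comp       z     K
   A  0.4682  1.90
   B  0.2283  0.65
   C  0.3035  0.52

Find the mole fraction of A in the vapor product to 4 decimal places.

y_A = 0.6112

Iterate (Newton) starting at ψ = 0.5:
  ψ = 0.5000: g = 0.00207, g' = -0.3425 → ψ = 0.5060
Converged at ψ = 0.5060.
Compositions from xᵢ = zᵢ/(1+ψ(Kᵢ−1)), yᵢ = Kᵢxᵢ:
  A: x = 0.3217, y = 0.6112
  B: x = 0.2774, y = 0.1803
  C: x = 0.4009, y = 0.2085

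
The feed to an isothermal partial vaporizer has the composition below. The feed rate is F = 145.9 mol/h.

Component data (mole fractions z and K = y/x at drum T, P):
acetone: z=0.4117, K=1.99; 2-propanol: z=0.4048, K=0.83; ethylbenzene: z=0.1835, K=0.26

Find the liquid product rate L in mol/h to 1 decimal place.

L = 78.9 mol/h

Rachford–Rice: g(ψ) = Σ zᵢ(Kᵢ−1)/(1+ψ(Kᵢ−1)) = 0.
Feasibility: ΣzᵢKᵢ = 1.2030, Σzᵢ/Kᵢ = 1.4004 — both > 1, two phases present.
Iterate (Newton) starting at ψ = 0.5:
  ψ = 0.5000: g = -0.01812, g' = -0.4477 → ψ = 0.4595
  ψ = 0.4595: g = -0.00027, g' = -0.4351 → ψ = 0.4589
Converged at ψ = 0.4589.
Then V = ψ·F = 0.4589·145.9 = 67.0 mol/h and L = F − V = 78.9 mol/h.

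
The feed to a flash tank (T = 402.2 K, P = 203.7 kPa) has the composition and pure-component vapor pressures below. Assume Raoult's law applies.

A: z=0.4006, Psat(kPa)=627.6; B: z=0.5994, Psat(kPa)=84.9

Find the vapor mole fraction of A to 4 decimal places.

Raoult's law: Kᵢ = Pᵢˢᵃᵗ/P = Pᵢˢᵃᵗ/203.7.
  K_A = 627.6/203.7 = 3.081001, K_B = 84.9/203.7 = 0.416789
Material balance + equilibrium reduce to Σ zᵢ(Kᵢ−1)/(1+β(Kᵢ−1)) = 0.
g(0) = ΣzᵢKᵢ − 1 = 0.4841 and g(1) = 1 − Σzᵢ/Kᵢ = -0.5682, so a root lies in (0, 1).
Binary case is linear: z₁(K₁−1)(1+β(K₂−1)) + z₂(K₂−1)(1+β(K₁−1)) = 0
⇒ β = [z₁(K₁−1)+z₂(K₂−1)] / [−(K₁−1)(K₂−1)] = 0.48407/1.21366 = 0.3989
Compositions from xᵢ = zᵢ/(1+β(Kᵢ−1)), yᵢ = Kᵢxᵢ:
  A: x = 0.2189, y = 0.6744
  B: x = 0.7811, y = 0.3256

y_A = 0.6744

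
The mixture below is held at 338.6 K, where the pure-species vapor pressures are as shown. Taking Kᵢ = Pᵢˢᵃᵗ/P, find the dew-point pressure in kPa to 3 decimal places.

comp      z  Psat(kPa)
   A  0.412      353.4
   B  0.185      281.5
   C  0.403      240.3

At the dew point ψ → 1, so Σzᵢ/Kᵢ = 1 with Kᵢ = Pᵢˢᵃᵗ/P ⇒ 1/P = Σzᵢ/Pᵢˢᵃᵗ.
1/P = 0.412/353.4 + 0.185/281.5 + 0.403/240.3 = 0.003500 ⇒ P = 285.708 kPa

Pdew = 285.708 kPa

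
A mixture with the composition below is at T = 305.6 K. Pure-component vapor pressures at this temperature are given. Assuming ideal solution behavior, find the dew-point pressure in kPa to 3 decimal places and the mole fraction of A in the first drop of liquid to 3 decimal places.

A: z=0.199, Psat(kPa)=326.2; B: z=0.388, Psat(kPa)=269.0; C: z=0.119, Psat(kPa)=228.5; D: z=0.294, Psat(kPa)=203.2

At the dew point ψ → 1, so Σzᵢ/Kᵢ = 1 with Kᵢ = Pᵢˢᵃᵗ/P ⇒ 1/P = Σzᵢ/Pᵢˢᵃᵗ.
1/P = 0.199/326.2 + 0.388/269.0 + 0.119/228.5 + 0.294/203.2 = 0.004020 ⇒ P = 248.752 kPa
xᵢ = zᵢP/Pᵢˢᵃᵗ ⇒ x_A = 0.199·248.752/326.2 = 0.152

Pdew = 248.752 kPa, x_A = 0.152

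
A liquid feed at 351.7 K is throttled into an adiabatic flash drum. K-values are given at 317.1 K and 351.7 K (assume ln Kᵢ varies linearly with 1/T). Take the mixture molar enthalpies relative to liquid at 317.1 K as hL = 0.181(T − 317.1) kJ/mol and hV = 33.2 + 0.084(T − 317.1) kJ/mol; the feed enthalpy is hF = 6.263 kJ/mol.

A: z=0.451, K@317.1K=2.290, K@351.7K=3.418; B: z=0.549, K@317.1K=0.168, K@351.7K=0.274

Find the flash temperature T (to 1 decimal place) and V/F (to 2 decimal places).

T = 321.7 K, V/F = 0.17

Adiabatic flash: solve Rachford–Rice at each trial T, then check hF = ψ·hV(T) + (1−ψ)·hL(T).
  T = 317.1 K: K = (2.290, 0.168), RR gives ψ = 0.116, H_out = 3.867 kJ/mol
  T = 351.7 K: K = (3.418, 0.274), RR gives ψ = 0.394, H_out = 18.026 kJ/mol
  T = 334.4 K: K = (2.827, 0.217), RR gives ψ = 0.276, H_out = 11.821 kJ/mol
  T = 325.8 K: K = (2.553, 0.192), RR gives ψ = 0.205, H_out = 8.193 kJ/mol
  T = 321.5 K: K = (2.421, 0.180), RR gives ψ = 0.164, H_out = 6.158 kJ/mol
  T = 323.6 K: K = (2.485, 0.186), RR gives ψ = 0.184, H_out = 7.174 kJ/mol
Linear interpolation between T = 321.5 (H_out = 6.158) and T = 323.6 (H_out = 7.174) on hF = 6.263 gives T ≈ 321.7 K, at which ψ = 0.17.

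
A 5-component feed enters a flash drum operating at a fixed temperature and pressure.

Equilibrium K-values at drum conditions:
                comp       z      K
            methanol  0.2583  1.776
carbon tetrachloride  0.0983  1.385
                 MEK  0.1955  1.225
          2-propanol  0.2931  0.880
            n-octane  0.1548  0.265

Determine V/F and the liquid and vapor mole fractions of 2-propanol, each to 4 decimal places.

V/F = 0.4948, x_2-propanol = 0.3116, y_2-propanol = 0.2742

Material balance + equilibrium reduce to Σ zᵢ(Kᵢ−1)/(1+V/F(Kᵢ−1)) = 0.
g(0) = ΣzᵢKᵢ − 1 = 0.1333 and g(1) = 1 − Σzᵢ/Kᵢ = -0.2932, so a root lies in (0, 1).
Newton–Raphson from V/F = 0.5:
  V/F = 0.5000: g = -0.00162, g' = -0.3128 → V/F = 0.4948
Converged at V/F = 0.4948.
Compositions from xᵢ = zᵢ/(1+V/F(Kᵢ−1)), yᵢ = Kᵢxᵢ:
  methanol: x = 0.1866, y = 0.3315
  carbon tetrachloride: x = 0.0826, y = 0.1144
  MEK: x = 0.1759, y = 0.2155
  2-propanol: x = 0.3116, y = 0.2742
  n-octane: x = 0.2433, y = 0.0645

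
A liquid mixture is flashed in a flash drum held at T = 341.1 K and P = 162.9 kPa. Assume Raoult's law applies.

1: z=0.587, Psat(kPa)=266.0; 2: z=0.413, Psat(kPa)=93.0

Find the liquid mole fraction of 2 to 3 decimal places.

Raoult's law: Kᵢ = Pᵢˢᵃᵗ/P = Pᵢˢᵃᵗ/162.9.
  K_1 = 266.0/162.9 = 1.63290, K_2 = 93.0/162.9 = 0.57090
Rachford–Rice: g(ψ) = Σ zᵢ(Kᵢ−1)/(1+ψ(Kᵢ−1)) = 0.
Feasibility: ΣzᵢKᵢ = 1.194, Σzᵢ/Kᵢ = 1.083 — both > 1, two phases present.
Binary case is linear: z₁(K₁−1)(1+ψ(K₂−1)) + z₂(K₂−1)(1+ψ(K₁−1)) = 0
⇒ ψ = [z₁(K₁−1)+z₂(K₂−1)] / [−(K₁−1)(K₂−1)] = 0.1943/0.2716 = 0.715
Compositions from xᵢ = zᵢ/(1+ψ(Kᵢ−1)), yᵢ = Kᵢxᵢ:
  1: x = 0.404, y = 0.660
  2: x = 0.596, y = 0.340

x_2 = 0.596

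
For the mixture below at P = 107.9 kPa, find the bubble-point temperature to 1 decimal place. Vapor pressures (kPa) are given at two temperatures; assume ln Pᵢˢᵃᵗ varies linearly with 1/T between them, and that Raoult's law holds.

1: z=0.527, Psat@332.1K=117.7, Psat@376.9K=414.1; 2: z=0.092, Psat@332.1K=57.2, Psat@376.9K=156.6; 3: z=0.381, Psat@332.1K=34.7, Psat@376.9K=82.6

Bubble-point temperature: ΣzᵢPᵢˢᵃᵗ(T) = P. Interpolate ln Pᵢˢᵃᵗ = aᵢ + bᵢ/T.
  T = 332.1 K: ΣzᵢPᵢˢᵃᵗ = 80.51 kPa
  T = 376.9 K: ΣzᵢPᵢˢᵃᵗ = 264.11 kPa
  T = 354.5 K: ΣzᵢPᵢˢᵃᵗ = 151.02 kPa
  T = 343.3 K: ΣzᵢPᵢˢᵃᵗ = 111.32 kPa
  T = 337.7 K: ΣzᵢPᵢˢᵃᵗ = 94.90 kPa
  T = 340.5 K: ΣzᵢPᵢˢᵃᵗ = 102.85 kPa
Interpolating between 340.5 K and 343.3 K gives T ≈ 342.2 K.

T = 342.2 K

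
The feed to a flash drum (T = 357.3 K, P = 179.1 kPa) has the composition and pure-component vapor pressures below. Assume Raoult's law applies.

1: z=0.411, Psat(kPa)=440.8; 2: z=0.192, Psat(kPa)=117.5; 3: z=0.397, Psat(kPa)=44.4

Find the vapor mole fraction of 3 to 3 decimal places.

Raoult's law: Kᵢ = Pᵢˢᵃᵗ/P = Pᵢˢᵃᵗ/179.1.
  K_1 = 440.8/179.1 = 2.46119, K_2 = 117.5/179.1 = 0.65606, K_3 = 44.4/179.1 = 0.24791
Rachford–Rice: g(ψ) = Σ zᵢ(Kᵢ−1)/(1+ψ(Kᵢ−1)) = 0.
Check two-phase: ΣzᵢKᵢ = 1.236 > 1 and Σzᵢ/Kᵢ = 2.061 > 1, so g(0) = 0.236 > 0 and g(1) = -1.061 < 0.
Newton–Raphson from ψ = 0.5:
  ψ = 0.500: g = -0.2113, g' = -0.903 → ψ = 0.266
  ψ = 0.266: g = -0.0135, g' = -0.833 → ψ = 0.250
Converged at ψ = 0.250.
Compositions from xᵢ = zᵢ/(1+ψ(Kᵢ−1)), yᵢ = Kᵢxᵢ:
  1: x = 0.301, y = 0.741
  2: x = 0.210, y = 0.138
  3: x = 0.489, y = 0.121

y_3 = 0.121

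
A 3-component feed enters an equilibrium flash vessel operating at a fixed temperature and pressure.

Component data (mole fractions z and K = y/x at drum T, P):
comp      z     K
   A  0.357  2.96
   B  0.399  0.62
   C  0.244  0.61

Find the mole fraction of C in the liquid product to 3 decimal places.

Let ψ = V/F and solve Σ zᵢ(Kᵢ−1)/(1+ψ(Kᵢ−1)) = 0.
Feasibility: ΣzᵢKᵢ = 1.453, Σzᵢ/Kᵢ = 1.164 — both > 1, two phases present.
Newton–Raphson from ψ = 0.45:
  ψ = 0.450: g = 0.0735, g' = -0.526 → ψ = 0.590
  ψ = 0.590: g = 0.0055, g' = -0.453 → ψ = 0.602
Converged at ψ = 0.602.
Compositions from xᵢ = zᵢ/(1+ψ(Kᵢ−1)), yᵢ = Kᵢxᵢ:
  A: x = 0.164, y = 0.485
  B: x = 0.517, y = 0.321
  C: x = 0.319, y = 0.195

x_C = 0.319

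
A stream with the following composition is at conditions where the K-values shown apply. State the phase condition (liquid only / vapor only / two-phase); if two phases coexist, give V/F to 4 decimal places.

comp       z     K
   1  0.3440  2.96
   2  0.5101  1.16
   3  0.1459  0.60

ΣzᵢKᵢ = 1.6975; Σzᵢ/Kᵢ = 0.7991.
Since Σzᵢ/Kᵢ < 1 the mixture is above its dew point — single vapor phase.

vapor only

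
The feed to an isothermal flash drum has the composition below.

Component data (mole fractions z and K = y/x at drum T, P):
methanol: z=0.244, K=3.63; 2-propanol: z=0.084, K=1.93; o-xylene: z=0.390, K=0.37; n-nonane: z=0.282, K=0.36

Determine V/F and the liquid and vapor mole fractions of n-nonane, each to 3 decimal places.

V/F = 0.198, x_n-nonane = 0.323, y_n-nonane = 0.116

Material balance + equilibrium reduce to Σ zᵢ(Kᵢ−1)/(1+V/F(Kᵢ−1)) = 0.
Check two-phase: ΣzᵢKᵢ = 1.294 > 1 and Σzᵢ/Kᵢ = 1.948 > 1, so g(0) = 0.294 > 0 and g(1) = -0.948 < 0.
Iterate (Newton) starting at V/F = 0.68:
  V/F = 0.680: g = -0.4714, g' = -1.080 → V/F = 0.244
  V/F = 0.244: g = -0.0492, g' = -1.053 → V/F = 0.197
  V/F = 0.197: g = 0.0019, g' = -1.137 → V/F = 0.198
Converged at V/F = 0.198.
Compositions from xᵢ = zᵢ/(1+V/F(Kᵢ−1)), yᵢ = Kᵢxᵢ:
  methanol: x = 0.160, y = 0.582
  2-propanol: x = 0.071, y = 0.137
  o-xylene: x = 0.446, y = 0.165
  n-nonane: x = 0.323, y = 0.116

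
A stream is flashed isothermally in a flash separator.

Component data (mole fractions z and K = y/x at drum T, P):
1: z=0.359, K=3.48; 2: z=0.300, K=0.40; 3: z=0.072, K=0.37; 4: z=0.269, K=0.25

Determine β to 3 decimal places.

Let β = V/F and solve Σ zᵢ(Kᵢ−1)/(1+β(Kᵢ−1)) = 0.
Feasibility: ΣzᵢKᵢ = 1.463, Σzᵢ/Kᵢ = 2.124 — both > 1, two phases present.
Iterate (Newton) starting at β = 0.54:
  β = 0.540: g = -0.2935, g' = -1.133 → β = 0.281
  β = 0.281: g = -0.0025, g' = -1.208 → β = 0.279
Converged at β = 0.279.

β = 0.279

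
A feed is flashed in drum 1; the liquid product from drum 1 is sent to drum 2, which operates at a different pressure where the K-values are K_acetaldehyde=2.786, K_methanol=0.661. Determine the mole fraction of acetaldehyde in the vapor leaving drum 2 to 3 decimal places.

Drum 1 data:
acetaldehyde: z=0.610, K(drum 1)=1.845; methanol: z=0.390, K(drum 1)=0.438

Drum 1:
Material balance + equilibrium reduce to Σ zᵢ(Kᵢ−1)/(1+ψ₁(Kᵢ−1)) = 0.
g(0) = ΣzᵢKᵢ − 1 = 0.296 and g(1) = 1 − Σzᵢ/Kᵢ = -0.221, so a root lies in (0, 1).
Binary case is linear: z₁(K₁−1)(1+ψ₁(K₂−1)) + z₂(K₂−1)(1+ψ₁(K₁−1)) = 0
⇒ ψ₁ = [z₁(K₁−1)+z₂(K₂−1)] / [−(K₁−1)(K₂−1)] = 0.2963/0.4749 = 0.624
Drum-1 compositions:
  acetaldehyde: x = 0.399, y = 0.737
  methanol: x = 0.601, y = 0.263
Drum-2 feed = drum-1 liquid: z₂ = (0.3994, 0.6006).
Drum 2:
Let ψ₂ = V/F and solve Σ zᵢ(Kᵢ−1)/(1+ψ₂(Kᵢ−1)) = 0.
Check two-phase: ΣzᵢKᵢ = 1.510 > 1 and Σzᵢ/Kᵢ = 1.052 > 1, so g(0) = 0.510 > 0 and g(1) = -0.052 < 0.
Binary case is linear: z₁(K₁−1)(1+ψ₂(K₂−1)) + z₂(K₂−1)(1+ψ₂(K₁−1)) = 0
⇒ ψ₂ = [z₁(K₁−1)+z₂(K₂−1)] / [−(K₁−1)(K₂−1)] = 0.5098/0.6055 = 0.842
  acetaldehyde: x = 0.160, y = 0.444
  methanol: x = 0.840, y = 0.556

y_acetaldehyde (drum 2) = 0.444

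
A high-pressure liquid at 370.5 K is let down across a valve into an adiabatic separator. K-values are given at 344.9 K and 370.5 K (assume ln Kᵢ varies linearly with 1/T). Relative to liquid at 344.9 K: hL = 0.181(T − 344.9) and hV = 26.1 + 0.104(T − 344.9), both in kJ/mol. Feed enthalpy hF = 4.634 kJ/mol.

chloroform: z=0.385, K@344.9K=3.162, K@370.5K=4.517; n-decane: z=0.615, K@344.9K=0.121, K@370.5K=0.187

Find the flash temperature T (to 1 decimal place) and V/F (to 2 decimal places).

T = 346.7 K, V/F = 0.17

Adiabatic flash: solve Rachford–Rice at each trial T, then check hF = ψ·hV(T) + (1−ψ)·hL(T).
  T = 344.9 K: K = (3.162, 0.121), RR gives ψ = 0.154, H_out = 4.007 kJ/mol
  T = 370.5 K: K = (4.517, 0.187), RR gives ψ = 0.299, H_out = 11.841 kJ/mol
  T = 357.7 K: K = (3.803, 0.152), RR gives ψ = 0.234, H_out = 8.204 kJ/mol
  T = 351.3 K: K = (3.474, 0.136), RR gives ψ = 0.197, H_out = 6.199 kJ/mol
  T = 348.1 K: K = (3.316, 0.128), RR gives ψ = 0.176, H_out = 5.130 kJ/mol
  T = 346.5 K: K = (3.238, 0.125), RR gives ψ = 0.165, H_out = 4.576 kJ/mol
Linear interpolation between T = 346.5 (H_out = 4.576) and T = 348.1 (H_out = 5.130) on hF = 4.634 gives T ≈ 346.7 K, at which ψ = 0.17.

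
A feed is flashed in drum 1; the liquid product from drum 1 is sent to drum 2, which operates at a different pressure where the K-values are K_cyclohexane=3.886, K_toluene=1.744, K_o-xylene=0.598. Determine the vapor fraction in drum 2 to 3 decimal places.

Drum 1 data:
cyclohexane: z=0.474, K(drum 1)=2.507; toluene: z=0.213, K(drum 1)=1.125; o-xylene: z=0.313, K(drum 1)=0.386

Drum 1:
Newton–Raphson from ψ₁ = 0.53:
  ψ₁ = 0.530: g = 0.1372, g' = -0.595 → ψ₁ = 0.761
  ψ₁ = 0.761: g = -0.0034, g' = -0.652 → ψ₁ = 0.755
Converged at ψ₁ = 0.755.
Drum-1 compositions:
  cyclohexane: x = 0.222, y = 0.556
  toluene: x = 0.195, y = 0.219
  o-xylene: x = 0.584, y = 0.225
Drum-2 feed = drum-1 liquid: z₂ = (0.2217, 0.1946, 0.5837).
Drum 2:
Let ψ₂ = V/F and solve Σ zᵢ(Kᵢ−1)/(1+ψ₂(Kᵢ−1)) = 0.
Check two-phase: ΣzᵢKᵢ = 1.550 > 1 and Σzᵢ/Kᵢ = 1.145 > 1, so g(0) = 0.550 > 0 and g(1) = -0.145 < 0.
Newton iteration, ψ₂⁰ = 0.5:
  ψ₂ = 0.500: g = 0.0737, g' = -0.514 → ψ₂ = 0.643
  ψ₂ = 0.643: g = 0.0054, g' = -0.447 → ψ₂ = 0.655
Converged at ψ₂ = 0.655.
  cyclohexane: x = 0.077, y = 0.298
  toluene: x = 0.131, y = 0.228
  o-xylene: x = 0.793, y = 0.474

V/F (drum 2) = 0.655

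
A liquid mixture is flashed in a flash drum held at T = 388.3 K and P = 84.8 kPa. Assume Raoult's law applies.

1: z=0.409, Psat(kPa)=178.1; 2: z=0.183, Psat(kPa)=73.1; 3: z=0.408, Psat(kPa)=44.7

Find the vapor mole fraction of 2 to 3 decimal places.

Raoult's law: Kᵢ = Pᵢˢᵃᵗ/P = Pᵢˢᵃᵗ/84.8.
  K_1 = 178.1/84.8 = 2.10024, K_2 = 73.1/84.8 = 0.86203, K_3 = 44.7/84.8 = 0.52712
Rachford–Rice: g(β) = Σ zᵢ(Kᵢ−1)/(1+β(Kᵢ−1)) = 0.
Feasibility: ΣzᵢKᵢ = 1.232, Σzᵢ/Kᵢ = 1.181 — both > 1, two phases present.
Iterate (Newton) starting at β = 0.5:
  β = 0.500: g = 0.0105, g' = -0.367 → β = 0.529
Converged at β = 0.529.
Compositions from xᵢ = zᵢ/(1+β(Kᵢ−1)), yᵢ = Kᵢxᵢ:
  1: x = 0.259, y = 0.543
  2: x = 0.197, y = 0.170
  3: x = 0.544, y = 0.287

y_2 = 0.170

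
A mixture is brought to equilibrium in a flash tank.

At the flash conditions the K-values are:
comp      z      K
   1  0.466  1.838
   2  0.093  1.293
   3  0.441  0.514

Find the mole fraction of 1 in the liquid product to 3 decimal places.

x_1 = 0.320

Newton–Raphson from β = 0.5:
  β = 0.500: g = 0.0158, g' = -0.350 → β = 0.545
Converged at β = 0.545.
Compositions from xᵢ = zᵢ/(1+β(Kᵢ−1)), yᵢ = Kᵢxᵢ:
  1: x = 0.320, y = 0.588
  2: x = 0.080, y = 0.104
  3: x = 0.600, y = 0.308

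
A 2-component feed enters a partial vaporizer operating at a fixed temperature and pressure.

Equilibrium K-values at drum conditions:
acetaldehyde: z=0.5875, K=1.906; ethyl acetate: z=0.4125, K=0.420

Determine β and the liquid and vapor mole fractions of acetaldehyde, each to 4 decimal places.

Rachford–Rice: g(β) = Σ zᵢ(Kᵢ−1)/(1+β(Kᵢ−1)) = 0.
g(0) = ΣzᵢKᵢ − 1 = 0.2930 and g(1) = 1 − Σzᵢ/Kᵢ = -0.2904, so a root lies in (0, 1).
Newton–Raphson from β = 0.46:
  β = 0.4600: g = 0.04939, g' = -0.4984 → β = 0.5591
  β = 0.5591: g = -0.00076, g' = -0.5164 → β = 0.5576
Converged at β = 0.5576.
Compositions from xᵢ = zᵢ/(1+β(Kᵢ−1)), yᵢ = Kᵢxᵢ:
  acetaldehyde: x = 0.3903, y = 0.7439
  ethyl acetate: x = 0.6097, y = 0.2561

β = 0.5576, x_acetaldehyde = 0.3903, y_acetaldehyde = 0.7439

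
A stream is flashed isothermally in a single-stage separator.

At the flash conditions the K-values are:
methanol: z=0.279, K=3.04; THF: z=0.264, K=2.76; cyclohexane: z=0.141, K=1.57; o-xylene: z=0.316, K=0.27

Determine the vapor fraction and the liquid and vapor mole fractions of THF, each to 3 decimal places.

Rachford–Rice: g(ψ) = Σ zᵢ(Kᵢ−1)/(1+ψ(Kᵢ−1)) = 0.
g(0) = ΣzᵢKᵢ − 1 = 0.883 and g(1) = 1 − Σzᵢ/Kᵢ = -0.448, so a root lies in (0, 1).
Newton iteration, ψ⁰ = 0.3:
  ψ = 0.300: g = 0.4304, g' = -1.107 → ψ = 0.689
  ψ = 0.689: g = 0.0402, g' = -1.073 → ψ = 0.726
Converged at ψ = 0.726.
Compositions from xᵢ = zᵢ/(1+ψ(Kᵢ−1)), yᵢ = Kᵢxᵢ:
  methanol: x = 0.112, y = 0.342
  THF: x = 0.116, y = 0.320
  cyclohexane: x = 0.100, y = 0.157
  o-xylene: x = 0.672, y = 0.181

ψ = 0.726, x_THF = 0.116, y_THF = 0.320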